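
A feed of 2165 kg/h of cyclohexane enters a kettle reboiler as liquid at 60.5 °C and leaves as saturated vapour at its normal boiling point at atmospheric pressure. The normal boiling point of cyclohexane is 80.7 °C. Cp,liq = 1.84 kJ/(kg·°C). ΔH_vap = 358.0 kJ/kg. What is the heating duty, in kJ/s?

Q = 238 kJ/s

liquid 60.5→80.7 °C: 37.168 kJ/kg
vaporisation at 80.7 °C: 358 kJ/kg
Δh = 37.168 + 358 = 395.17 kJ/kg
Q = ṁ·Δh = 2165 kg/h × 395.17 kJ/kg = 855540 kJ/h
|Q| = 237.65 kW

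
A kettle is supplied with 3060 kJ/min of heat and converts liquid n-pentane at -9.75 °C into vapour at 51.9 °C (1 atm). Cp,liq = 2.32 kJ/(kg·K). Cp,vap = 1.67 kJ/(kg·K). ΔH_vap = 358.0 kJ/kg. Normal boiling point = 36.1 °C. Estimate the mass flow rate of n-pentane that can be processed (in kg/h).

Δh = 2.32×(36.1−-9.75) + 358.0 + 1.67×(51.9−36.1) = 490.76 kJ/kg
Q = 3060 kJ/min = 51 kJ/s = 183600 kJ/h
ṁ = Q/Δh = 183600 / 490.76 = 374.12 kg/h

ṁ = 374 kg/h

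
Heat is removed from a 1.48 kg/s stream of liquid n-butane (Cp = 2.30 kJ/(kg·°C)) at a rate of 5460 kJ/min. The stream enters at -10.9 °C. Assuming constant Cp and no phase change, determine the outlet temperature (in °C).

Q = 5460 kJ/min = 91 kJ/s
ΔT = Q/(ṁ·Cp) = 91/(1.48×2.30) = 26.733 K
T_out = -10.9 − 26.733 = -37.633 °C

T_out = -37.6 °C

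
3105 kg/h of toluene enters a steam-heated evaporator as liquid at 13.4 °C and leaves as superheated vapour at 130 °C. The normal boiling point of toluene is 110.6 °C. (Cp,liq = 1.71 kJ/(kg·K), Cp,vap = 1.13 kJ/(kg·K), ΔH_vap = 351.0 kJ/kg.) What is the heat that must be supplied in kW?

Q = 465 kW

liquid 13.4→110.6 °C: 166.21 kJ/kg
vaporisation at 110.6 °C: 351 kJ/kg
vapour 110.6→130 °C: 21.922 kJ/kg
Δh = 166.21 + 351 + 21.922 = 539.13 kJ/kg
Q = ṁ·Δh = 3105 kg/h × 539.13 kJ/kg = 1.674e+06 kJ/h
|Q| = 465 kW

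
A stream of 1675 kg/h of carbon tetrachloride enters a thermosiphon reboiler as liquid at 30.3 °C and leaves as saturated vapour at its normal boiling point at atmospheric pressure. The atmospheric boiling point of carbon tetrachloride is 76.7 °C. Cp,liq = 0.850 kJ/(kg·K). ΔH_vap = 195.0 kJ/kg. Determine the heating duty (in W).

liquid 30.3→76.7 °C: 39.44 kJ/kg
vaporisation at 76.7 °C: 195 kJ/kg
Δh = 39.44 + 195 = 234.44 kJ/kg
Q = ṁ·Δh = 1675 kg/h × 234.44 kJ/kg = 392690 kJ/h
|Q| = 109.08 kW = 109080 W

Q = 109000 W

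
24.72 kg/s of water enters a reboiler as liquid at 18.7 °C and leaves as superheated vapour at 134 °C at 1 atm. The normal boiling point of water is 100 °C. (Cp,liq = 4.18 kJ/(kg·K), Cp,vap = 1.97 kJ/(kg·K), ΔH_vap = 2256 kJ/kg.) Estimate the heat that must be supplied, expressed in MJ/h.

liquid 18.7→100 °C: 339.83 kJ/kg
vaporisation at 100 °C: 2256 kJ/kg
vapour 100→134 °C: 66.98 kJ/kg
Δh = 339.83 + 2256 + 66.98 = 2662.8 kJ/kg
Q = ṁ·Δh = 24.72 kg/s × 2662.8 kJ/kg = 65825 kJ/s
|Q| = 65825 kW = 236970 MJ/h

Q = 237000 MJ/h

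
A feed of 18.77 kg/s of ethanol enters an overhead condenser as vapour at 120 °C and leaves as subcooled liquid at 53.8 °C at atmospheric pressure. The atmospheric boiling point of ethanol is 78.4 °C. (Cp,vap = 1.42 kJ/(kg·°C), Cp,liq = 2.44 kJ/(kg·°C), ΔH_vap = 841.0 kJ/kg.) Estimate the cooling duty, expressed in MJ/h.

Q_c = 64900 MJ/h

vapour 120→78.4 °C: -59.072 kJ/kg
condensation at 78.4 °C: -841 kJ/kg
liquid 78.4→53.8 °C: -60.024 kJ/kg
Δh = -59.072 + -841 + -60.024 = -960.1 kJ/kg
Q = ṁ·Δh = 18.77 kg/s × -960.1 kJ/kg = -18021 kJ/s
|Q| = 18021 kW = 64876 MJ/h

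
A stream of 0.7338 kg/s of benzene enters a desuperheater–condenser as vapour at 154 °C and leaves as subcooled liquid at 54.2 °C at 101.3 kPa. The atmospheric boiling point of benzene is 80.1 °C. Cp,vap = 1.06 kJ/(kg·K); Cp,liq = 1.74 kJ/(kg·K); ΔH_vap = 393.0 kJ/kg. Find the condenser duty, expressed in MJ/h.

Q_c = 1360 MJ/h

vapour 154→80.1 °C: -78.334 kJ/kg
condensation at 80.1 °C: -393 kJ/kg
liquid 80.1→54.2 °C: -45.066 kJ/kg
Δh = -78.334 + -393 + -45.066 = -516.4 kJ/kg
Q = ṁ·Δh = 0.7338 kg/s × -516.4 kJ/kg = -378.93 kJ/s
|Q| = 378.93 kW = 1364.2 MJ/h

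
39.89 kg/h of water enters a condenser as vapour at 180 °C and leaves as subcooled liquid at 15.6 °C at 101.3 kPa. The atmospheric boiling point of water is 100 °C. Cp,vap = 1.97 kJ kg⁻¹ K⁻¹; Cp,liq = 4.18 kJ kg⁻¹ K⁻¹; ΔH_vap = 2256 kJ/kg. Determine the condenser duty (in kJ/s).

vapour 180→100 °C: -157.6 kJ/kg
condensation at 100 °C: -2256 kJ/kg
liquid 100→15.6 °C: -352.79 kJ/kg
Δh = -157.6 + -2256 + -352.79 = -2766.4 kJ/kg
Q = ṁ·Δh = 39.89 kg/h × -2766.4 kJ/kg = -110350 kJ/h
|Q| = 30.653 kW

Q_c = 30.7 kJ/s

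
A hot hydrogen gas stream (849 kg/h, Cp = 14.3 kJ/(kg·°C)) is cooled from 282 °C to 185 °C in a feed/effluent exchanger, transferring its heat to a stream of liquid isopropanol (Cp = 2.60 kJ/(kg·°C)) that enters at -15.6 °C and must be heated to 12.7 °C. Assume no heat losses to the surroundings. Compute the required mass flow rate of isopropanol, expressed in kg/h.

ṁ_c = 16000 kg/h

Heat released by hot stream: Q = 849 × 14.3 × (282 − 185) = 1.1776e+06 kJ/h
Energy balance on cold side (adiabatic exchanger): Q = ṁ_c·Cp_c·(T_c,out − T_c,in)
ṁ_c = 1.1776e+06 / [2.60 × (12.7 − -15.6)] = 16005 kg/h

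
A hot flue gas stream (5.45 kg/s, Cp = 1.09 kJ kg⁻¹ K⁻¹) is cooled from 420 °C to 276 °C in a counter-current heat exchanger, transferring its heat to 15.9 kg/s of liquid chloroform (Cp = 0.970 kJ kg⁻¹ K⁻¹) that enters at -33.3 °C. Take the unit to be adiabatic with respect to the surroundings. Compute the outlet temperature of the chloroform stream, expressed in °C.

Heat released by hot stream: Q = 5.45 × 1.09 × (420 − 276) = 855.43 kJ/s
Energy balance on cold side (adiabatic exchanger): Q = ṁ_c·Cp_c·(T_c,out − T_c,in)
T_c,out = -33.3 + 855.43/(15.9 × 0.970) = 22.165 °C

T_c,out = 22.2 °C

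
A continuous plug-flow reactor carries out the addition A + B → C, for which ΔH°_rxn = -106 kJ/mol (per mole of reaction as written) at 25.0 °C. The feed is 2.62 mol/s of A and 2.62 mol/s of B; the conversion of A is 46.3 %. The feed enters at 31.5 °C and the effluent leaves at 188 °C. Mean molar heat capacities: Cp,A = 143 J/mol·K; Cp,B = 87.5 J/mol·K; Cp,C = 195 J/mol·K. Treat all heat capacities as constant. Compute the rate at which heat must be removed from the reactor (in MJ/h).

Q_out = 148 MJ/h

Extent of reaction ξ = 0.463 × 2.62 = 1.2131 mol/s
Reaction term: ξ·ΔH°_rxn = 1.2131 × -106 = -128.58 kJ/s
Sensible, feed 31.5→25 °C: -3.9254 kJ/s
Outlet flows (mol/s): A 1.4069, B 1.4069, C 1.2131
Sensible, products 25→188 °C: 91.418 kJ/s
Q = ΔH = -41.092 kJ/s = -41.092 kW
Heat removed = 147.93 MJ/h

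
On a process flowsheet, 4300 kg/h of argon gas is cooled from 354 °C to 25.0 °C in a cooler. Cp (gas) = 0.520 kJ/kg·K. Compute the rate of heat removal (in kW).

Q_c = 204 kW

Q = ṁ·Cp·ΔT = 4300 × 0.520 × (25.0 − 354) = -735640 kJ/h
Converting: 735640 / 3600 s = 204.35 kW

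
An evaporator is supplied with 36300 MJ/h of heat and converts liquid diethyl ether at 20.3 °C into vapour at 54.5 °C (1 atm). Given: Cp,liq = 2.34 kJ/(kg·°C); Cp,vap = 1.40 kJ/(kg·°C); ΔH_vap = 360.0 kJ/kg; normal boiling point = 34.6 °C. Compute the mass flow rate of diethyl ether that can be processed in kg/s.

Δh = 2.34×(34.6−20.3) + 360.0 + 1.40×(54.5−34.6) = 421.32 kJ/kg
Q = 36300 MJ/h = 10083 kJ/s = 10083 kJ/s
ṁ = Q/Δh = 10083 / 421.32 = 23.933 kg/s

ṁ = 23.9 kg/s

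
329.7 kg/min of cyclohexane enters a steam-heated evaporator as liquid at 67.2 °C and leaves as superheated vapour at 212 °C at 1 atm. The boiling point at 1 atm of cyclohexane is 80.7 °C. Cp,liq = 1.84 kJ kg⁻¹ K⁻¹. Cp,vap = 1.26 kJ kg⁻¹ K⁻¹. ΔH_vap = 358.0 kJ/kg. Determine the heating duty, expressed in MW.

Q = 3.01 MW

liquid 67.2→80.7 °C: 24.84 kJ/kg
vaporisation at 80.7 °C: 358 kJ/kg
vapour 80.7→212 °C: 165.44 kJ/kg
Δh = 24.84 + 358 + 165.44 = 548.28 kJ/kg
Q = ṁ·Δh = 329.7 kg/min × 548.28 kJ/kg = 180770 kJ/min
|Q| = 3012.8 kW = 3.0128 MW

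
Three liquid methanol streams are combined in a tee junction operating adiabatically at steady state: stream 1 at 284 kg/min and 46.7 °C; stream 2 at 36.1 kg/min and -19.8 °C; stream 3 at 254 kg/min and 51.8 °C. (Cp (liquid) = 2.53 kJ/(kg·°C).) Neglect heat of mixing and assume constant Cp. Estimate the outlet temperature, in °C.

T_out = 44.8 °C

Adiabatic, steady state ⇒ Σ ṁᵢCp,ᵢ(T_out − Tᵢ) = 0
Σ ṁᵢCp,ᵢTᵢ = 284×2.53×46.7 + 36.1×2.53×-19.8 + 254×2.53×51.8 = 65034
Σ ṁᵢCp,ᵢ = 284×2.53 + 36.1×2.53 + 254×2.53 = 1452.5
T_out = 65034 / 1452.5 = 44.775 °C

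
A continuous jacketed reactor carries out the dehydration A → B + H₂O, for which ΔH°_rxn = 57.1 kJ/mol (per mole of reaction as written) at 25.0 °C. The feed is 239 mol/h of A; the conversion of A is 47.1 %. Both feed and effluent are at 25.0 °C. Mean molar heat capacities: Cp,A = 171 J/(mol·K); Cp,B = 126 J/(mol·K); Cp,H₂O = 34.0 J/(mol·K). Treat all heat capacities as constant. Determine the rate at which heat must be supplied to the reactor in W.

Extent of reaction ξ = 0.471 × 239 = 112.57 mol/h
Reaction term: ξ·ΔH°_rxn = 112.57 × 57.1 = 6427.7 kJ/h
Q = ΔH = 6427.7 kJ/h = 1.7855 kW
Heat supplied = 1785.5 W

Q_in = 1790 W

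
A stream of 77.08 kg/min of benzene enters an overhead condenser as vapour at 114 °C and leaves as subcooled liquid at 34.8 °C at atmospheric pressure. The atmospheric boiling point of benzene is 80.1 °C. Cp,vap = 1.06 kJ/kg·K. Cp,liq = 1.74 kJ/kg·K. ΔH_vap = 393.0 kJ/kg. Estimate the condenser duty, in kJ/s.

Q_c = 652 kJ/s

vapour 114→80.1 °C: -35.934 kJ/kg
condensation at 80.1 °C: -393 kJ/kg
liquid 80.1→34.8 °C: -78.822 kJ/kg
Δh = -35.934 + -393 + -78.822 = -507.76 kJ/kg
Q = ṁ·Δh = 77.08 kg/min × -507.76 kJ/kg = -39138 kJ/min
|Q| = 652.3 kW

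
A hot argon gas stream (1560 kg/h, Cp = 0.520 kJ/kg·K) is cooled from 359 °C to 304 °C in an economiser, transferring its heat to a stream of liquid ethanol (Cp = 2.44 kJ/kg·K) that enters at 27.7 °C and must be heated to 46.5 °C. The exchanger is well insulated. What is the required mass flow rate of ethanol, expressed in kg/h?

Heat released by hot stream: Q = 1560 × 0.520 × (359 − 304) = 44616 kJ/h
Energy balance on cold side (adiabatic exchanger): Q = ṁ_c·Cp_c·(T_c,out − T_c,in)
ṁ_c = 44616 / [2.44 × (46.5 − 27.7)] = 972.62 kg/h

ṁ_c = 973 kg/h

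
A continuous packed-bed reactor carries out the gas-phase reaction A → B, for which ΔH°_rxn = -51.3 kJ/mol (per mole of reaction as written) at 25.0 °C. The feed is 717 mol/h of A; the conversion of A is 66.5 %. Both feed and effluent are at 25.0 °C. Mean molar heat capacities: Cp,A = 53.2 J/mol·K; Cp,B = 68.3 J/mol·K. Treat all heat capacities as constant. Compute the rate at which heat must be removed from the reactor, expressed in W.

Q_out = 6790 W

Extent of reaction ξ = 0.665 × 717 = 476.81 mol/h
Reaction term: ξ·ΔH°_rxn = 476.81 × -51.3 = -24460 kJ/h
Q = ΔH = -24460 kJ/h = -6.7945 kW
Heat removed = 6794.5 W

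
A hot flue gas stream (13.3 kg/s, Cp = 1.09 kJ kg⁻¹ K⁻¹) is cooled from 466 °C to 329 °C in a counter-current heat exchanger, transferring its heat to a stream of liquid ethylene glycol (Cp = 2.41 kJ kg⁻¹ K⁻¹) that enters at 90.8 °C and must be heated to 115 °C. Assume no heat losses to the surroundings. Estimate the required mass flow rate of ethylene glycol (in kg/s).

ṁ_c = 34.1 kg/s

Heat released by hot stream: Q = 13.3 × 1.09 × (466 − 329) = 1986.1 kJ/s
Energy balance on cold side (adiabatic exchanger): Q = ṁ_c·Cp_c·(T_c,out − T_c,in)
ṁ_c = 1986.1 / [2.41 × (115 − 90.8)] = 34.054 kg/s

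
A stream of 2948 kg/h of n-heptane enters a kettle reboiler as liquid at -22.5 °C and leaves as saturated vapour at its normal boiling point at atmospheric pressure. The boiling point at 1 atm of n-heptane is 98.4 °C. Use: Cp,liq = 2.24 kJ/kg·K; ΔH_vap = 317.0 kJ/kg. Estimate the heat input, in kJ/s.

Q = 481 kJ/s

liquid -22.5→98.4 °C: 270.82 kJ/kg
vaporisation at 98.4 °C: 317 kJ/kg
Δh = 270.82 + 317 = 587.82 kJ/kg
Q = ṁ·Δh = 2948 kg/h × 587.82 kJ/kg = 1.7329e+06 kJ/h
|Q| = 481.36 kW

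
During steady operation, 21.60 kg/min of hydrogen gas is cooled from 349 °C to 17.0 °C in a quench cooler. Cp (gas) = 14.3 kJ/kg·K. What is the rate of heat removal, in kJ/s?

Q_c = 1710 kJ/s

Q = ṁ·Cp·ΔT = 21.60 × 14.3 × (17.0 − 349) = -102550 kJ/min
Converting: 102550 / 60 s = 1709.1 kW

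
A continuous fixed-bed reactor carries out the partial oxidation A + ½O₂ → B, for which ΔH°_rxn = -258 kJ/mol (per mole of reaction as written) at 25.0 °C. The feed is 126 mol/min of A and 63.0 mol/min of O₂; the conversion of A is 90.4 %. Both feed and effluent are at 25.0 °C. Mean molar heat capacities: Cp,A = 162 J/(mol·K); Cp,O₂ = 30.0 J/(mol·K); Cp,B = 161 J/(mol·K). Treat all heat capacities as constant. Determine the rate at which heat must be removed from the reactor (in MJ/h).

Extent of reaction ξ = 0.904 × 126 = 113.9 mol/min
Reaction term: ξ·ΔH°_rxn = 113.9 × -258 = -29387 kJ/min
Q = ΔH = -29387 kJ/min = -489.79 kW
Heat removed = 1763.2 MJ/h

Q_out = 1760 MJ/h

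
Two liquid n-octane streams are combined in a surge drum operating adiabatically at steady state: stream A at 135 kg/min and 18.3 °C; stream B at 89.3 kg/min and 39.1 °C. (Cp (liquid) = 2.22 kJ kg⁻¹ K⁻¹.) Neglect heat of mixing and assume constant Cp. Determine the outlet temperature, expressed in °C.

T_out = 26.6 °C

Adiabatic, steady state ⇒ Σ ṁᵢCp,ᵢ(T_out − Tᵢ) = 0
Σ ṁᵢCp,ᵢTᵢ = 135×2.22×18.3 + 89.3×2.22×39.1 = 13236
Σ ṁᵢCp,ᵢ = 135×2.22 + 89.3×2.22 = 497.95
T_out = 13236 / 497.95 = 26.581 °C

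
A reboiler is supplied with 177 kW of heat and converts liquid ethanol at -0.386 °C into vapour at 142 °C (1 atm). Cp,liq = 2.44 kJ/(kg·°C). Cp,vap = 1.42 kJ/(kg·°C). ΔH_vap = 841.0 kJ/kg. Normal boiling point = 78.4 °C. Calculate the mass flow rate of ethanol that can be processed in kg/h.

Δh = 2.44×(78.4−-0.386) + 841.0 + 1.42×(142−78.4) = 1123.5 kJ/kg
Q = 177 kW = 177 kJ/s = 637200 kJ/h
ṁ = Q/Δh = 637200 / 1123.5 = 567.13 kg/h

ṁ = 567 kg/h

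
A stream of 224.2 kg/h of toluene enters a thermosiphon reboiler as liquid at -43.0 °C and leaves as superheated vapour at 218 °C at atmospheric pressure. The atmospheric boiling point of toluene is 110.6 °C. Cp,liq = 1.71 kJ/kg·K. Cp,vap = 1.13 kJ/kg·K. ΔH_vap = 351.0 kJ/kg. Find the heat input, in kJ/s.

liquid -43.0→110.6 °C: 262.66 kJ/kg
vaporisation at 110.6 °C: 351 kJ/kg
vapour 110.6→218 °C: 121.36 kJ/kg
Δh = 262.66 + 351 + 121.36 = 735.02 kJ/kg
Q = ṁ·Δh = 224.2 kg/h × 735.02 kJ/kg = 164790 kJ/h
|Q| = 45.775 kW

Q = 45.8 kJ/s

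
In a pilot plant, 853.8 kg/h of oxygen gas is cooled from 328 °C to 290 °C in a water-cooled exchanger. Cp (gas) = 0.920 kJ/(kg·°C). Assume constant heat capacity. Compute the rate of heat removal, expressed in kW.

Q_c = 8.29 kW

Q = ṁ·Cp·ΔT = 853.8 × 0.920 × (290 − 328) = -29849 kJ/h
Converting: 29849 / 3600 s = 8.2913 kW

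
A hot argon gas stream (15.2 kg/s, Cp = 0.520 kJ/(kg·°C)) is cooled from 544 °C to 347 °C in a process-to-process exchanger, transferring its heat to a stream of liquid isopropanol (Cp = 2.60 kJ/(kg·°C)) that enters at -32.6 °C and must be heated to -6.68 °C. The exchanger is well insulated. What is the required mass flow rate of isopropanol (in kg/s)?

ṁ_c = 23.1 kg/s

Heat released by hot stream: Q = 15.2 × 0.520 × (544 − 347) = 1557.1 kJ/s
Energy balance on cold side (adiabatic exchanger): Q = ṁ_c·Cp_c·(T_c,out − T_c,in)
ṁ_c = 1557.1 / [2.60 × (-6.68 − -32.6)] = 23.105 kg/s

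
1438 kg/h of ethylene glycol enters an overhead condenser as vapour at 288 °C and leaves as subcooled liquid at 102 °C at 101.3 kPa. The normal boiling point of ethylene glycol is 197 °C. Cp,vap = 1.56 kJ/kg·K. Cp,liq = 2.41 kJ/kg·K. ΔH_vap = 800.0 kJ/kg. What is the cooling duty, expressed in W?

vapour 288→197 °C: -141.96 kJ/kg
condensation at 197 °C: -800 kJ/kg
liquid 197→102 °C: -228.95 kJ/kg
Δh = -141.96 + -800 + -228.95 = -1170.9 kJ/kg
Q = ṁ·Δh = 1438 kg/h × -1170.9 kJ/kg = -1.6838e+06 kJ/h
|Q| = 467.71 kW = 467710 W

Q_c = 468000 W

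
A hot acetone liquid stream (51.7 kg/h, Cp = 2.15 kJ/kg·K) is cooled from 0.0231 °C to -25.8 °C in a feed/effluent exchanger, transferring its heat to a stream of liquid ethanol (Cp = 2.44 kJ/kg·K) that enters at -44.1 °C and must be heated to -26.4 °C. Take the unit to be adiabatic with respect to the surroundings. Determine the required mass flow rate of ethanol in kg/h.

Heat released by hot stream: Q = 51.7 × 2.15 × (0.0231 − -25.8) = 2870.4 kJ/h
Energy balance on cold side (adiabatic exchanger): Q = ṁ_c·Cp_c·(T_c,out − T_c,in)
ṁ_c = 2870.4 / [2.44 × (-26.4 − -44.1)] = 66.462 kg/h

ṁ_c = 66.5 kg/h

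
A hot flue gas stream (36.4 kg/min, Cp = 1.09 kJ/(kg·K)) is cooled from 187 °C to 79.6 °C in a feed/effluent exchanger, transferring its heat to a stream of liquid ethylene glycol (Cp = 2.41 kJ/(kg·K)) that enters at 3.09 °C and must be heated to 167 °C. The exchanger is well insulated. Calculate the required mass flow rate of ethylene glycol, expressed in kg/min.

ṁ_c = 10.8 kg/min

Heat released by hot stream: Q = 36.4 × 1.09 × (187 − 79.6) = 4261.2 kJ/min
Energy balance on cold side (adiabatic exchanger): Q = ṁ_c·Cp_c·(T_c,out − T_c,in)
ṁ_c = 4261.2 / [2.41 × (167 − 3.09)] = 10.787 kg/min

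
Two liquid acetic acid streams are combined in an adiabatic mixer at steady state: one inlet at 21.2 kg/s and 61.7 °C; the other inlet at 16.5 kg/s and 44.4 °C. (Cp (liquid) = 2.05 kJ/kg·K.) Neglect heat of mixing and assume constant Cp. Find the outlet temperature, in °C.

Adiabatic, steady state ⇒ Σ ṁᵢCp,ᵢ(T_out − Tᵢ) = 0
T_out = Σ ṁᵢCp,ᵢTᵢ / Σ ṁᵢCp,ᵢ
      = 4183.3 / 77.285 = 54.128 °C

T_out = 54.1 °C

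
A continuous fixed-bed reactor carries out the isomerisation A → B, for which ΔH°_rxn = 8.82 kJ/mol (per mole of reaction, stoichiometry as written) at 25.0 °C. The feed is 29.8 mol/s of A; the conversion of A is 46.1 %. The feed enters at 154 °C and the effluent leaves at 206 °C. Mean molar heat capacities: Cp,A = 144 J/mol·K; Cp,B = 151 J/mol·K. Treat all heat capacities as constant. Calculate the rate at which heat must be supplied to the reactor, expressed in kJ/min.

Extent of reaction ξ = 0.461 × 29.8 = 13.738 mol/s
Reaction term: ξ·ΔH°_rxn = 13.738 × 8.82 = 121.17 kJ/s
Sensible, feed 154→25 °C: -553.56 kJ/s
Outlet flows (mol/s): A 16.062, B 13.738
Sensible, products 25→206 °C: 794.11 kJ/s
Q = ΔH = 361.72 kJ/s = 361.72 kW
Heat supplied = 21703 kJ/min

Q_in = 21700 kJ/min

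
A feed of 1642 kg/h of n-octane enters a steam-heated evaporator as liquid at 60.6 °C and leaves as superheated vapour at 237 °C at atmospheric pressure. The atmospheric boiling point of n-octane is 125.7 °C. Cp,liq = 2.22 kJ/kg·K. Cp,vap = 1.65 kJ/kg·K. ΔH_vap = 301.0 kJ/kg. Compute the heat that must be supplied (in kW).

liquid 60.6→125.7 °C: 144.52 kJ/kg
vaporisation at 125.7 °C: 301 kJ/kg
vapour 125.7→237 °C: 183.64 kJ/kg
Δh = 144.52 + 301 + 183.64 = 629.17 kJ/kg
Q = ṁ·Δh = 1642 kg/h × 629.17 kJ/kg = 1.0331e+06 kJ/h
|Q| = 286.97 kW

Q = 287 kW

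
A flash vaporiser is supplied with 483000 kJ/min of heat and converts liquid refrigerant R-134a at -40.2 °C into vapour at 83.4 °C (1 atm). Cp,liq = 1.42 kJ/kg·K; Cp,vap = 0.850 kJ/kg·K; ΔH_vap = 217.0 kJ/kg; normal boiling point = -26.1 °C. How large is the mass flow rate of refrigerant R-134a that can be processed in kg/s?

Δh = 1.42×(-26.1−-40.2) + 217.0 + 0.850×(83.4−-26.1) = 330.1 kJ/kg
Q = 483000 kJ/min = 8050 kJ/s = 8050 kJ/s
ṁ = Q/Δh = 8050 / 330.1 = 24.387 kg/s

ṁ = 24.4 kg/s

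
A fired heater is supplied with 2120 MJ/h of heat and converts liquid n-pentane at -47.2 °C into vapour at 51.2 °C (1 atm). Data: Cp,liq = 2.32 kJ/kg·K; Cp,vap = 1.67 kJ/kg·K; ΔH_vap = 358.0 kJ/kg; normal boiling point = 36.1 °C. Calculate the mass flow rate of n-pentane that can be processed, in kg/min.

ṁ = 61.3 kg/min

Δh = 2.32×(36.1−-47.2) + 358.0 + 1.67×(51.2−36.1) = 576.47 kJ/kg
Q = 2120 MJ/h = 588.89 kJ/s = 35333 kJ/min
ṁ = Q/Δh = 35333 / 576.47 = 61.292 kg/min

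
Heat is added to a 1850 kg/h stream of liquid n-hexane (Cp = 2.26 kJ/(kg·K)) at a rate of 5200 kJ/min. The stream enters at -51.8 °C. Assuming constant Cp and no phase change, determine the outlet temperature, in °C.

Q = 5200 kJ/min = 312000 kJ/h
ΔT = Q/(ṁ·Cp) = 312000/(1850×2.26) = 74.623 K
T_out = -51.8 + 74.623 = 22.823 °C

T_out = 22.8 °C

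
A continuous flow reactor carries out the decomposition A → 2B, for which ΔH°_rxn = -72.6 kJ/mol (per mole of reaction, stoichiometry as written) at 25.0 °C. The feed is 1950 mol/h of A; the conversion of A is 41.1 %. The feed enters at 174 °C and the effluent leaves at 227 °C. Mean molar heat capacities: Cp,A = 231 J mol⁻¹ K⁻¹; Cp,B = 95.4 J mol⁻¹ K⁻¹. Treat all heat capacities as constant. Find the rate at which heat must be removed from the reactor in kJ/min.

Extent of reaction ξ = 0.411 × 1950 = 801.45 mol/h
Reaction term: ξ·ΔH°_rxn = 801.45 × -72.6 = -58185 kJ/h
Sensible, feed 174→25 °C: -67117 kJ/h
Outlet flows (mol/h): A 1148.6, B 1602.9
Sensible, products 25→227 °C: 84483 kJ/h
Q = ΔH = -40820 kJ/h = -11.339 kW
Heat removed = 680.33 kJ/min

Q_out = 680 kJ/min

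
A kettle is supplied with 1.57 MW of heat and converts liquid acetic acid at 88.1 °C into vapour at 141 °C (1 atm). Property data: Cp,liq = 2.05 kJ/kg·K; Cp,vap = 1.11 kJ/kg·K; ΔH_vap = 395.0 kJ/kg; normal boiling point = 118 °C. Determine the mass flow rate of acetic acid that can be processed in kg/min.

ṁ = 196 kg/min

Δh = 2.05×(118−88.1) + 395.0 + 1.11×(141−118) = 481.83 kJ/kg
Q = 1.57 MW = 1570 kJ/s = 94200 kJ/min
ṁ = Q/Δh = 94200 / 481.83 = 195.51 kg/min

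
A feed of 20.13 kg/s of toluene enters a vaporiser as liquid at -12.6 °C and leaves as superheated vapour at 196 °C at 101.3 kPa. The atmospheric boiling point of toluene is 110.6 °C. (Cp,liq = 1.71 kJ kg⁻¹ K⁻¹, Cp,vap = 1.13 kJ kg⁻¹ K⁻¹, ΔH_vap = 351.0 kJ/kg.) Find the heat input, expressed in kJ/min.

Q = 795000 kJ/min

liquid -12.6→110.6 °C: 210.67 kJ/kg
vaporisation at 110.6 °C: 351 kJ/kg
vapour 110.6→196 °C: 96.502 kJ/kg
Δh = 210.67 + 351 + 96.502 = 658.17 kJ/kg
Q = ṁ·Δh = 20.13 kg/s × 658.17 kJ/kg = 13249 kJ/s
|Q| = 13249 kW = 794940 kJ/min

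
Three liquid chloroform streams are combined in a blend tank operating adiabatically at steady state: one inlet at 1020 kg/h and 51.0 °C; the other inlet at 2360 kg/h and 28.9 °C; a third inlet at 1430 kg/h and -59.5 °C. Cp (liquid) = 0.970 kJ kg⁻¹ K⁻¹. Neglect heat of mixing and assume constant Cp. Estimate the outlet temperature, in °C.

Energy balance with Q = 0: Σ ṁᵢCp,ᵢ(T_out − Tᵢ) = 0
Σ ṁᵢCp,ᵢTᵢ = 1020×0.970×51.0 + 2360×0.970×28.9 + 1430×0.970×-59.5 = 34085
Σ ṁᵢCp,ᵢ = 1020×0.970 + 2360×0.970 + 1430×0.970 = 4665.7
T_out = 34085 / 4665.7 = 7.3054 °C

T_out = 7.31 °C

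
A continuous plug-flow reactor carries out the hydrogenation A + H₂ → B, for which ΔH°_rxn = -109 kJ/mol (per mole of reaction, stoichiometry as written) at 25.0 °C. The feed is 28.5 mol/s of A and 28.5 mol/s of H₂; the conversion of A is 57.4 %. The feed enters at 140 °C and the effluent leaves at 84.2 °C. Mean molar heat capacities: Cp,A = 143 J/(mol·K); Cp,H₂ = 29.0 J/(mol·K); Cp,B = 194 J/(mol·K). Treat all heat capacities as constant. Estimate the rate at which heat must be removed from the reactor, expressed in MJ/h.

Extent of reaction ξ = 0.574 × 28.5 = 16.359 mol/s
Reaction term: ξ·ΔH°_rxn = 16.359 × -109 = -1783.1 kJ/s
Sensible, feed 140→25 °C: -563.73 kJ/s
Outlet flows (mol/s): A 12.141, H₂ 12.141, B 16.359
Sensible, products 25→84.2 °C: 311.5 kJ/s
Q = ΔH = -2035.4 kJ/s = -2035.4 kW
Heat removed = 7327.3 MJ/h

Q_out = 7330 MJ/h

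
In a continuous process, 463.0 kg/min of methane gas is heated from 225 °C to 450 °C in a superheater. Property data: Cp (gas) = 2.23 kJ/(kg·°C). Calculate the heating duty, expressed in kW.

Q = ṁ·Cp·ΔT = 463.0 × 2.23 × (450 − 225) = 232310 kJ/min
Converting: 232310 / 60 s = 3871.8 kW

Q = 3870 kW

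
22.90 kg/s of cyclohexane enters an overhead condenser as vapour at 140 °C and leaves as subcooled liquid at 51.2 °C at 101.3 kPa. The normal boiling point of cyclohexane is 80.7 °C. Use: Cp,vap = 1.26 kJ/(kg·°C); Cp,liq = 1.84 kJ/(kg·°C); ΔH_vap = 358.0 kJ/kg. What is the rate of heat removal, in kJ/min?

Q_c = 669000 kJ/min

vapour 140→80.7 °C: -74.718 kJ/kg
condensation at 80.7 °C: -358 kJ/kg
liquid 80.7→51.2 °C: -54.28 kJ/kg
Δh = -74.718 + -358 + -54.28 = -487 kJ/kg
Q = ṁ·Δh = 22.90 kg/s × -487 kJ/kg = -11152 kJ/s
|Q| = 11152 kW = 669140 kJ/min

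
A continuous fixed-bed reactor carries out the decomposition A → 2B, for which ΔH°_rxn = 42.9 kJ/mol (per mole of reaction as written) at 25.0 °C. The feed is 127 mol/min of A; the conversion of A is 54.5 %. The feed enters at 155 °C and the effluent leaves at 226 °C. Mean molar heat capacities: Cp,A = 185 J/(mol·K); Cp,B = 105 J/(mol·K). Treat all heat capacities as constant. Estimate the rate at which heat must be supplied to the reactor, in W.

Q_in = 83100 W

Extent of reaction ξ = 0.545 × 127 = 69.215 mol/min
Reaction term: ξ·ΔH°_rxn = 69.215 × 42.9 = 2969.3 kJ/min
Sensible, feed 155→25 °C: -3054.3 kJ/min
Outlet flows (mol/min): A 57.785, B 138.43
Sensible, products 25→226 °C: 5070.3 kJ/min
Q = ΔH = 4985.3 kJ/min = 83.088 kW
Heat supplied = 83088 W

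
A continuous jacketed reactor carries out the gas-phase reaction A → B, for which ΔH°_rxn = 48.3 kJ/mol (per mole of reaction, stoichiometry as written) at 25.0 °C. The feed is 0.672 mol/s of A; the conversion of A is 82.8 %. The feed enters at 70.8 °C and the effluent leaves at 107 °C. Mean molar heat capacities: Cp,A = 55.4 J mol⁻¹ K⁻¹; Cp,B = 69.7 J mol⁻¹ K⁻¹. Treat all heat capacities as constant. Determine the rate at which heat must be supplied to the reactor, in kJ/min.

Q_in = 1730 kJ/min

Extent of reaction ξ = 0.828 × 0.672 = 0.55642 mol/s
Reaction term: ξ·ΔH°_rxn = 0.55642 × 48.3 = 26.875 kJ/s
Sensible, feed 70.8→25 °C: -1.7051 kJ/s
Outlet flows (mol/s): A 0.11558, B 0.55642
Sensible, products 25→107 °C: 3.7052 kJ/s
Q = ΔH = 28.875 kJ/s = 28.875 kW
Heat supplied = 1732.5 kJ/min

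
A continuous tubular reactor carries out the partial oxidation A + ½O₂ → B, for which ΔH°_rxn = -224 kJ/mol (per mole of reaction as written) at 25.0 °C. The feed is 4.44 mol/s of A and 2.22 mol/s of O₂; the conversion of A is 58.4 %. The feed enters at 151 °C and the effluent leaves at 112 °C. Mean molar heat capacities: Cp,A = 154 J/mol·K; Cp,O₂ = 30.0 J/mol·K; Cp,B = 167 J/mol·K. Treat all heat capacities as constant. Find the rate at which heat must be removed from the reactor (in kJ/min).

Extent of reaction ξ = 0.584 × 4.44 = 2.593 mol/s
Reaction term: ξ·ΔH°_rxn = 2.593 × -224 = -580.82 kJ/s
Sensible, feed 151→25 °C: -94.545 kJ/s
Outlet flows (mol/s): A 1.847, O₂ 0.92352, B 2.593
Sensible, products 25→112 °C: 64.83 kJ/s
Q = ΔH = -610.54 kJ/s = -610.54 kW
Heat removed = 36632 kJ/min

Q_out = 36600 kJ/min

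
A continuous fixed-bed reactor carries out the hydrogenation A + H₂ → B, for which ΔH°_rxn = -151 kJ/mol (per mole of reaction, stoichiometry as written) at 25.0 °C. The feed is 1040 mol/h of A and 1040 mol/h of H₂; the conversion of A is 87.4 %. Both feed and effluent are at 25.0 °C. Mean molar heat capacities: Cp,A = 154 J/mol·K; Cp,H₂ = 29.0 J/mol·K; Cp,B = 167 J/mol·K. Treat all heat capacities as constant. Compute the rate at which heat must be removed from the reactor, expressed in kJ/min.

Q_out = 2290 kJ/min

Extent of reaction ξ = 0.874 × 1040 = 908.96 mol/h
Reaction term: ξ·ΔH°_rxn = 908.96 × -151 = -137250 kJ/h
Q = ΔH = -137250 kJ/h = -38.126 kW
Heat removed = 2287.5 kJ/min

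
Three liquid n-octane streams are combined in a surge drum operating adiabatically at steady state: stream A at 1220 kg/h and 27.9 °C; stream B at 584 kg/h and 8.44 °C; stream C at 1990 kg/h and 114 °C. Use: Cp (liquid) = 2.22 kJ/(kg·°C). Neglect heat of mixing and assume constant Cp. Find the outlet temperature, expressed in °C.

T_out = 70.1 °C

No heat crosses the boundary, so H_out = H_in.
Σ ṁᵢCp,ᵢTᵢ = 1220×2.22×27.9 + 584×2.22×8.44 + 1990×2.22×114 = 590140
Σ ṁᵢCp,ᵢ = 1220×2.22 + 584×2.22 + 1990×2.22 = 8422.7
T_out = 590140 / 8422.7 = 70.065 °C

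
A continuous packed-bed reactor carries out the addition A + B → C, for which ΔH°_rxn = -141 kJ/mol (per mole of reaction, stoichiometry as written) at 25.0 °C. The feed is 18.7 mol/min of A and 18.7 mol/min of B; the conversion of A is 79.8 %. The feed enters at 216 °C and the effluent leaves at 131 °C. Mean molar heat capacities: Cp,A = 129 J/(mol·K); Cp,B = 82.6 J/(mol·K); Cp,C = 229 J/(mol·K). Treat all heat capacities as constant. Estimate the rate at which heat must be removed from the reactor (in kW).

Extent of reaction ξ = 0.798 × 18.7 = 14.923 mol/min
Reaction term: ξ·ΔH°_rxn = 14.923 × -141 = -2104.1 kJ/min
Sensible, feed 216→25 °C: -755.77 kJ/min
Outlet flows (mol/min): A 3.7774, B 3.7774, C 14.923
Sensible, products 25→131 °C: 446.96 kJ/min
Q = ΔH = -2412.9 kJ/min = -40.215 kW
Heat removed = 40.215 kW

Q_out = 40.2 kW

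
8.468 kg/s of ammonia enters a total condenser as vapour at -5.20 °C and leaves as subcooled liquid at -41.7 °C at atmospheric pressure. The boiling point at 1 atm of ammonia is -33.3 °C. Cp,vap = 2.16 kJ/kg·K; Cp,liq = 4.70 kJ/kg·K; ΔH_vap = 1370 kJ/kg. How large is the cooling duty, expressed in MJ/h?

vapour -5.20→-33.3 °C: -60.696 kJ/kg
condensation at -33.3 °C: -1370 kJ/kg
liquid -33.3→-41.7 °C: -39.48 kJ/kg
Δh = -60.696 + -1370 + -39.48 = -1470.2 kJ/kg
Q = ṁ·Δh = 8.468 kg/s × -1470.2 kJ/kg = -12449 kJ/s
|Q| = 12449 kW = 44818 MJ/h

Q_c = 44800 MJ/h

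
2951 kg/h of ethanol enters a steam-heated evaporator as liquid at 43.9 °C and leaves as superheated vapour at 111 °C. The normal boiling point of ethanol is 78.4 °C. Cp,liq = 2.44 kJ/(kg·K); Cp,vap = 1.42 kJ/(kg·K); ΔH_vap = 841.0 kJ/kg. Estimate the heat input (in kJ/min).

Q = 47800 kJ/min

liquid 43.9→78.4 °C: 84.18 kJ/kg
vaporisation at 78.4 °C: 841 kJ/kg
vapour 78.4→111 °C: 46.292 kJ/kg
Δh = 84.18 + 841 + 46.292 = 971.47 kJ/kg
Q = ṁ·Δh = 2951 kg/h × 971.47 kJ/kg = 2.8668e+06 kJ/h
|Q| = 796.34 kW = 47780 kJ/min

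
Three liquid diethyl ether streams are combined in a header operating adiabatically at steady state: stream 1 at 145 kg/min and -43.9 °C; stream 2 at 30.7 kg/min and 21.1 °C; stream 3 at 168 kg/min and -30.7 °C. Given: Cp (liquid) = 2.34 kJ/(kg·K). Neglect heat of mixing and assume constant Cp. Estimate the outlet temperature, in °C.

T_out = -31.6 °C

No heat crosses the boundary, so H_out = H_in.
Σ ṁᵢCp,ᵢTᵢ = 145×2.34×-43.9 + 30.7×2.34×21.1 + 168×2.34×-30.7 = -25448
Σ ṁᵢCp,ᵢ = 145×2.34 + 30.7×2.34 + 168×2.34 = 804.26
T_out = -25448 / 804.26 = -31.642 °C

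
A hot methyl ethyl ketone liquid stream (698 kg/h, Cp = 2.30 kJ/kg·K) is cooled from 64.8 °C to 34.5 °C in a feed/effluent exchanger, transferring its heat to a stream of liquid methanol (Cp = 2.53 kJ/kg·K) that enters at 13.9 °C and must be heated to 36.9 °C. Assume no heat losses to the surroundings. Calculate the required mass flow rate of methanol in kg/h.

ṁ_c = 836 kg/h

Heat released by hot stream: Q = 698 × 2.30 × (64.8 − 34.5) = 48644 kJ/h
Energy balance on cold side (adiabatic exchanger): Q = ṁ_c·Cp_c·(T_c,out − T_c,in)
ṁ_c = 48644 / [2.53 × (36.9 − 13.9)] = 835.94 kg/h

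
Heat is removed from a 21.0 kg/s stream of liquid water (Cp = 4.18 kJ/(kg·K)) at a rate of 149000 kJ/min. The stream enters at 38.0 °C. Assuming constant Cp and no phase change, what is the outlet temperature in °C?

Q = 149000 kJ/min = 2483.3 kJ/s
ΔT = Q/(ṁ·Cp) = 2483.3/(21.0×4.18) = 28.29 K
T_out = 38.0 − 28.29 = 9.7096 °C

T_out = 9.71 °C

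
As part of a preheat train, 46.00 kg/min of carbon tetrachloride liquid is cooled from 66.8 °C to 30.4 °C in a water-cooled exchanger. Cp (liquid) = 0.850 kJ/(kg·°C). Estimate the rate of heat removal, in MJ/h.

Q = ṁ·Cp·ΔT = 46.00 × 0.850 × (30.4 − 66.8) = -1423.2 kJ/min
Converting: 1423.2 / 60 s = 23.721 kW
Cooling duty = 85.394 MJ/h

Q_c = 85.4 MJ/h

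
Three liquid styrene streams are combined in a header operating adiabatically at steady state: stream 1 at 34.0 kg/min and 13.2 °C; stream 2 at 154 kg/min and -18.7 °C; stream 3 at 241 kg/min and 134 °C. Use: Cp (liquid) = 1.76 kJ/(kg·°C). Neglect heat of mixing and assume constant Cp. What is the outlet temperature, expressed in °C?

Energy balance with Q = 0: Σ ṁᵢCp,ᵢ(T_out − Tᵢ) = 0
T_out = Σ ṁᵢCp,ᵢTᵢ / Σ ṁᵢCp,ᵢ
      = 52559 / 755.04 = 69.611 °C

T_out = 69.6 °C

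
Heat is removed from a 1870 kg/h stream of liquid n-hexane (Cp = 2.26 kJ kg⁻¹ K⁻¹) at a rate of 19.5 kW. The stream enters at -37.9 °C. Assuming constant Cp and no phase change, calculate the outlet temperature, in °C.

T_out = -54.5 °C

Q = 19.5 kW = 70200 kJ/h
ΔT = Q/(ṁ·Cp) = 70200/(1870×2.26) = 16.611 K
T_out = -37.9 − 16.611 = -54.511 °C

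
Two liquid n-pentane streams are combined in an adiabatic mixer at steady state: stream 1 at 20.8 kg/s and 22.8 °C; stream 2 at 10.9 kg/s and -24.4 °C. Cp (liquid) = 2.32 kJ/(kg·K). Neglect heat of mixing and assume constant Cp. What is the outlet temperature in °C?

T_out = 6.57 °C

No heat crosses the boundary, so H_out = H_in.
Σ ṁᵢCp,ᵢTᵢ = 20.8×2.32×22.8 + 10.9×2.32×-24.4 = 483.21
Σ ṁᵢCp,ᵢ = 20.8×2.32 + 10.9×2.32 = 73.544
T_out = 483.21 / 73.544 = 6.5703 °C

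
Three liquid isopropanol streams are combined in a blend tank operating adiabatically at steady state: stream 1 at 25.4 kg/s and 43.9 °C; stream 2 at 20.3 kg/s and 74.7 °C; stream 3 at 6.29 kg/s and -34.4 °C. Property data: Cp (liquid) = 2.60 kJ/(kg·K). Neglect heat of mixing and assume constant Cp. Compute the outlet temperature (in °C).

T_out = 46.5 °C

Energy balance with Q = 0: Σ ṁᵢCp,ᵢ(T_out − Tᵢ) = 0
Σ ṁᵢCp,ᵢTᵢ = 25.4×2.60×43.9 + 20.3×2.60×74.7 + 6.29×2.60×-34.4 = 6279.2
Σ ṁᵢCp,ᵢ = 25.4×2.60 + 20.3×2.60 + 6.29×2.60 = 135.17
T_out = 6279.2 / 135.17 = 46.453 °C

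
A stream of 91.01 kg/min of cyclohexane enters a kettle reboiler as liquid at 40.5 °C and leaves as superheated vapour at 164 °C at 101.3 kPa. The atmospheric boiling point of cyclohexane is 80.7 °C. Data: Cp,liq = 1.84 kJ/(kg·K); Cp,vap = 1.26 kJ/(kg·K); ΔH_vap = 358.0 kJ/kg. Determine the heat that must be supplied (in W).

Q = 814000 W

liquid 40.5→80.7 °C: 73.968 kJ/kg
vaporisation at 80.7 °C: 358 kJ/kg
vapour 80.7→164 °C: 104.96 kJ/kg
Δh = 73.968 + 358 + 104.96 = 536.93 kJ/kg
Q = ṁ·Δh = 91.01 kg/min × 536.93 kJ/kg = 48866 kJ/min
|Q| = 814.43 kW = 814430 W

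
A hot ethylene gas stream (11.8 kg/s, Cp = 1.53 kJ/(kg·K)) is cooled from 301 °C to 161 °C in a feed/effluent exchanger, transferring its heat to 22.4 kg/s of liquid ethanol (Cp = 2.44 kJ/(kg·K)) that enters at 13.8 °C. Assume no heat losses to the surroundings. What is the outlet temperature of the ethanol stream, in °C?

Heat released by hot stream: Q = 11.8 × 1.53 × (301 − 161) = 2527.6 kJ/s
Energy balance on cold side (adiabatic exchanger): Q = ṁ_c·Cp_c·(T_c,out − T_c,in)
T_c,out = 13.8 + 2527.6/(22.4 × 2.44) = 60.045 °C

T_c,out = 60.0 °C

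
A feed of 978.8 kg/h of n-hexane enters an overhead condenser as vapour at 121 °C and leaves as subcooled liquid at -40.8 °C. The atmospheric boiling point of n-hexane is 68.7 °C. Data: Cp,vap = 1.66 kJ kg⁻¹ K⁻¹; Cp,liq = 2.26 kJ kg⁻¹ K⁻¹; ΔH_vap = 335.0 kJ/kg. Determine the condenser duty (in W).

vapour 121→68.7 °C: -86.818 kJ/kg
condensation at 68.7 °C: -335 kJ/kg
liquid 68.7→-40.8 °C: -247.47 kJ/kg
Δh = -86.818 + -335 + -247.47 = -669.29 kJ/kg
Q = ṁ·Δh = 978.8 kg/h × -669.29 kJ/kg = -655100 kJ/h
|Q| = 181.97 kW = 181970 W

Q_c = 182000 W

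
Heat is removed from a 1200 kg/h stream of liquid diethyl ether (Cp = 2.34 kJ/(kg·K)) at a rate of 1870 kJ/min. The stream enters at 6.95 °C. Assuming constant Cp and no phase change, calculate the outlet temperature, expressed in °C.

T_out = -33.0 °C

Q = 1870 kJ/min = 112200 kJ/h
ΔT = Q/(ṁ·Cp) = 112200/(1200×2.34) = 39.957 K
T_out = 6.95 − 39.957 = -33.007 °C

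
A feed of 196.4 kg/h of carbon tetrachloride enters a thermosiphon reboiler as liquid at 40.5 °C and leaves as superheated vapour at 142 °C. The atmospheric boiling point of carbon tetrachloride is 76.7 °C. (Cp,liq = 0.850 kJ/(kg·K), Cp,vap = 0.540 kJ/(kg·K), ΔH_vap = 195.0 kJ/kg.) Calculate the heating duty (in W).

Q = 14200 W

liquid 40.5→76.7 °C: 30.77 kJ/kg
vaporisation at 76.7 °C: 195 kJ/kg
vapour 76.7→142 °C: 35.262 kJ/kg
Δh = 30.77 + 195 + 35.262 = 261.03 kJ/kg
Q = ṁ·Δh = 196.4 kg/h × 261.03 kJ/kg = 51267 kJ/h
|Q| = 14.241 kW = 14241 W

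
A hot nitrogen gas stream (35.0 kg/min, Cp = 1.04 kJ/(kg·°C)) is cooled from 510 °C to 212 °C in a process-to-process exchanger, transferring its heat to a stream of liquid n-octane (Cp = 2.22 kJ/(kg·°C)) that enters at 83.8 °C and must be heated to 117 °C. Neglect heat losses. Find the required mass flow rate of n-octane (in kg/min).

Heat released by hot stream: Q = 35.0 × 1.04 × (510 − 212) = 10847 kJ/min
Energy balance on cold side (adiabatic exchanger): Q = ṁ_c·Cp_c·(T_c,out − T_c,in)
ṁ_c = 10847 / [2.22 × (117 − 83.8)] = 147.17 kg/min

ṁ_c = 147 kg/min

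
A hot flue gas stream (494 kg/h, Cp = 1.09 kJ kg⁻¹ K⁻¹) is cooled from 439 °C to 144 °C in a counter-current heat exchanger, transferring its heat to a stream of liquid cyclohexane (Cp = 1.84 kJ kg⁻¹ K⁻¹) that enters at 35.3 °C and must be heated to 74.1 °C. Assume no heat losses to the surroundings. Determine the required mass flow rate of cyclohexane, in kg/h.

ṁ_c = 2220 kg/h

Heat released by hot stream: Q = 494 × 1.09 × (439 − 144) = 158850 kJ/h
Energy balance on cold side (adiabatic exchanger): Q = ṁ_c·Cp_c·(T_c,out − T_c,in)
ṁ_c = 158850 / [1.84 × (74.1 − 35.3)] = 2225 kg/h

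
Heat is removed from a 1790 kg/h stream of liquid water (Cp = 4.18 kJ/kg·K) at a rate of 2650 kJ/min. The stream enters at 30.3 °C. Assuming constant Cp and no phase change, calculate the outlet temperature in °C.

Q = 2650 kJ/min = 159000 kJ/h
ΔT = Q/(ṁ·Cp) = 159000/(1790×4.18) = 21.25 K
T_out = 30.3 − 21.25 = 9.0496 °C

T_out = 9.05 °C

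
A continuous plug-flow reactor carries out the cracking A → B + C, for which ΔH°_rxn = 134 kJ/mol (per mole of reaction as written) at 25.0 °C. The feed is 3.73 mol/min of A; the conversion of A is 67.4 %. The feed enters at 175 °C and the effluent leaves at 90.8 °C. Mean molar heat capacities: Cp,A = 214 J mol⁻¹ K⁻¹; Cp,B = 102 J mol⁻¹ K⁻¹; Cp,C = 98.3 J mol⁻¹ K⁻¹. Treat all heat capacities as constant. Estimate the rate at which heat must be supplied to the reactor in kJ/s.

Q_in = 4.46 kJ/s

Extent of reaction ξ = 0.674 × 3.73 = 2.514 mol/min
Reaction term: ξ·ΔH°_rxn = 2.514 × 134 = 336.88 kJ/min
Sensible, feed 175→25 °C: -119.73 kJ/min
Outlet flows (mol/min): A 1.216, B 2.514, C 2.514
Sensible, products 25→90.8 °C: 50.257 kJ/min
Q = ΔH = 267.4 kJ/min = 4.4567 kW
Heat supplied = 4.4567 kJ/s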